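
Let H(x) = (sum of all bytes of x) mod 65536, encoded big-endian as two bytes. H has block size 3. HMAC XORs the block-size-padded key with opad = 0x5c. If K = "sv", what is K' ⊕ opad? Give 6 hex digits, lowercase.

2f2a5c

Key "sv" = 73 76 is 2 bytes ≤ B = 3; zero-pad to 3 bytes: K' = 73 76 00.
XOR each byte with 0x5c: 73⊕5c=2f, 76⊕5c=2a, 00⊕5c=5c.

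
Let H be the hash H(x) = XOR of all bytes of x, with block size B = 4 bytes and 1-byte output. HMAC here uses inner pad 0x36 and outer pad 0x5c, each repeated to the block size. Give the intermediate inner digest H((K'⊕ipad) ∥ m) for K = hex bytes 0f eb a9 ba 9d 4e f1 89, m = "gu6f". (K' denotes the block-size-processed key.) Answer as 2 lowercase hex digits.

Key hex bytes 0f eb a9 ba 9d 4e f1 89 is 8 bytes > B = 4, so hash it first: H(key) = 5c, then zero-pad to 4 bytes: K' = 5c 00 00 00.
K' ⊕ ipad = 6a 36 36 36.
Inner input = 6a 36 36 36 ∥ 67 75 36 66.
Inner hash: XOR 6a⊕36⊕36⊕36⊕67⊕75⊕36⊕66 = 1e.

1e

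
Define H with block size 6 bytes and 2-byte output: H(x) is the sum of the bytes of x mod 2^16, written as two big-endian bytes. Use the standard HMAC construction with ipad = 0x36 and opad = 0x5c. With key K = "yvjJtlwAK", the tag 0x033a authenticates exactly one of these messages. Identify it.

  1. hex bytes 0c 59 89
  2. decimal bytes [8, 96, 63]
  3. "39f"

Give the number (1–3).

3

Key "yvjJtlwAK" = 79 76 6a 4a 74 6c 77 41 4b is 9 bytes > B = 6, so hash it first: H(key) = 03 86, then zero-pad to 6 bytes: K' = 03 86 00 00 00 00.
K' ⊕ ipad = 35 b0 36 36 36 36; K' ⊕ opad = 5f da 5c 5c 5c 5c.
m1: inner = H(35 b0 36 36 36 36 0c 59 89) = 02 ab; tag = H(5f da 5c 5c 5c 5c 02 ab) = 0356
m2: inner = H(35 b0 36 36 36 36 08 60 3f) = 02 64; tag = H(5f da 5c 5c 5c 5c 02 64) = 030f
m3: inner = H(35 b0 36 36 36 36 33 39 66) = 02 8f; tag = H(5f da 5c 5c 5c 5c 02 8f) = 033a ← matches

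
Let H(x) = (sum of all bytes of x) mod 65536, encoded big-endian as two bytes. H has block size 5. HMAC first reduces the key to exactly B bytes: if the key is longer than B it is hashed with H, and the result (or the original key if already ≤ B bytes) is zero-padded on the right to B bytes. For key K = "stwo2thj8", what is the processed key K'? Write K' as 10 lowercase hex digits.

037d000000

|K| = 9 > B = 5, so first hash the key.
H(K): sum = 115+116+119+111+50+116+104+106+56 = 893 → 03 7d.
Zero-pad H(K) = 03 7d to 5 bytes: K' = 03 7d 00 00 00.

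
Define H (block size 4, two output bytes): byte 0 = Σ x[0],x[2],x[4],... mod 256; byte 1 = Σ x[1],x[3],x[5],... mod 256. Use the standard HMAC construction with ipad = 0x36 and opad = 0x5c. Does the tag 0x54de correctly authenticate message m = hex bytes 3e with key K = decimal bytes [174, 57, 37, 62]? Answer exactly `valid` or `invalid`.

valid

Key decimal bytes [174, 57, 37, 62] = ae 39 25 3e is exactly B = 4 bytes: K' = ae 39 25 3e.
K' ⊕ ipad = 98 0f 13 08; K' ⊕ opad = f2 65 79 62.
Inner hash: even-index sum = 233 mod 256 = 233; odd-index sum = 23 mod 256 = 23 → e9 17.
Outer hash (recomputed tag): even-index sum = 596 mod 256 = 84; odd-index sum = 222 mod 256 = 222 → 54 de.
Recomputed tag = 54de; claimed = 54de → match.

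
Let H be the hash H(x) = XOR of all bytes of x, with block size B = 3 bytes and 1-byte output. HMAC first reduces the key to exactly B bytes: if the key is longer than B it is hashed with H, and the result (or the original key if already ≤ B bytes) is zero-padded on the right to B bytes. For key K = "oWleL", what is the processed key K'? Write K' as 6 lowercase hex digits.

7d0000

|K| = 5 > B = 3, so first hash the key.
H(K): XOR 6f⊕57⊕6c⊕65⊕4c = 7d.
Zero-pad H(K) = 7d to 3 bytes: K' = 7d 00 00.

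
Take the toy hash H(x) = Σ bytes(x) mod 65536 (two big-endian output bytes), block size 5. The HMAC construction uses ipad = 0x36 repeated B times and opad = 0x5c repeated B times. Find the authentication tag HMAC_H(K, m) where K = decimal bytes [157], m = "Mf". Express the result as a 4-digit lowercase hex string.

0269

Key decimal bytes [157] = 9d is 1 byte ≤ B = 5; zero-pad to 5 bytes: K' = 9d 00 00 00 00.
K' ⊕ ipad = ab 36 36 36 36.  K' ⊕ opad = c1 5c 5c 5c 5c.
Inner input = (K'⊕ipad) ∥ m = ab 36 36 36 36 ∥ 4d 66.
Inner hash: sum = 171+54+54+54+54+77+102 = 566 → 02 36.
Outer input = (K'⊕opad) ∥ inner = c1 5c 5c 5c 5c ∥ 02 36.
Outer hash (tag): sum = 193+92+92+92+92+2+54 = 617 → 02 69.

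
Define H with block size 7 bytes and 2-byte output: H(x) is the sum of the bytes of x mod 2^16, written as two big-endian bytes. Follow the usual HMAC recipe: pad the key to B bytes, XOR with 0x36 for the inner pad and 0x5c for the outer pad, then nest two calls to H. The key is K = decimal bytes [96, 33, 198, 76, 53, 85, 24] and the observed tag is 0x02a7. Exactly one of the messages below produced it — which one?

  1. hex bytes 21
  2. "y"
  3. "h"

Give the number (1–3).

1

Key decimal bytes [96, 33, 198, 76, 53, 85, 24] = 60 21 c6 4c 35 55 18 is exactly B = 7 bytes: K' = 60 21 c6 4c 35 55 18.
K' ⊕ ipad = 56 17 f0 7a 03 63 2e; K' ⊕ opad = 3c 7d 9a 10 69 09 44.
m1: inner = H(56 17 f0 7a 03 63 2e 21) = 02 8c; tag = H(3c 7d 9a 10 69 09 44 02 8c) = 02a7 ← matches
m2: inner = H(56 17 f0 7a 03 63 2e 79) = 02 e4; tag = H(3c 7d 9a 10 69 09 44 02 e4) = 02ff
m3: inner = H(56 17 f0 7a 03 63 2e 68) = 02 d3; tag = H(3c 7d 9a 10 69 09 44 02 d3) = 02ee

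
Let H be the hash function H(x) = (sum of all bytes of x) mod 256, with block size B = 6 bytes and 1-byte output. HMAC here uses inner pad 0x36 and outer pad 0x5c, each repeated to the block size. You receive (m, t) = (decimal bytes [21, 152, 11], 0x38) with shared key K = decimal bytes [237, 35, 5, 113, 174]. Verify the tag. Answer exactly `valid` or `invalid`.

Key decimal bytes [237, 35, 5, 113, 174] = ed 23 05 71 ae is 5 bytes ≤ B = 6; zero-pad to 6 bytes: K' = ed 23 05 71 ae 00.
K' ⊕ ipad = db 15 33 47 98 36; K' ⊕ opad = b1 7f 59 2d f2 5c.
Inner hash: sum = 219+21+51+71+152+54+21+152+11 = 752; mod 256 = 240 → f0.
Outer hash (recomputed tag): sum = 177+127+89+45+242+92+240 = 1012; mod 256 = 244 → f4.
Recomputed tag = f4; claimed = 38 → mismatch.

invalid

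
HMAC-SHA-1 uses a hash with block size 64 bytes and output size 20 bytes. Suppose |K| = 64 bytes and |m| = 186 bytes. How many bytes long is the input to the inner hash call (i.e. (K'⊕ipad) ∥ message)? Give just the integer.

250

Key is 64 ≤ 64 bytes, zero-padded: |K'| = 64.
Inner input = (K'⊕ipad) ∥ m → 64 + 186 = 250 bytes.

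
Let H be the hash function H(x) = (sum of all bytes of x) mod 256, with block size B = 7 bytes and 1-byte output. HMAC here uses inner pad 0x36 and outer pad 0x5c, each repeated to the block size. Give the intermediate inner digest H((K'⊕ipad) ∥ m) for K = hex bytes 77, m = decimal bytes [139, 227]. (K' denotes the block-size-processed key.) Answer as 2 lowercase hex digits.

f3

Key hex bytes 77 is 1 byte ≤ B = 7; zero-pad to 7 bytes: K' = 77 00 00 00 00 00 00.
K' ⊕ ipad = 41 36 36 36 36 36 36.
Inner input = 41 36 36 36 36 36 36 ∥ 8b e3.
Inner hash: sum = 65+54+54+54+54+54+54+139+227 = 755; mod 256 = 243 → f3.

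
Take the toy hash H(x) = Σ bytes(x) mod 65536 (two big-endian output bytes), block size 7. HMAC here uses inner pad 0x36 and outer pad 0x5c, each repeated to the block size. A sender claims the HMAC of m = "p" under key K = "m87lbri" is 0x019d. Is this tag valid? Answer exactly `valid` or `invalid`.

invalid

Key "m87lbri" = 6d 38 37 6c 62 72 69 is exactly B = 7 bytes: K' = 6d 38 37 6c 62 72 69.
K' ⊕ ipad = 5b 0e 01 5a 54 44 5f; K' ⊕ opad = 31 64 6b 30 3e 2e 35.
Inner hash: sum = 91+14+1+90+84+68+95+112 = 555 → 02 2b.
Outer hash (recomputed tag): sum = 49+100+107+48+62+46+53+2+43 = 510 → 01 fe.
Recomputed tag = 01fe; claimed = 019d → mismatch.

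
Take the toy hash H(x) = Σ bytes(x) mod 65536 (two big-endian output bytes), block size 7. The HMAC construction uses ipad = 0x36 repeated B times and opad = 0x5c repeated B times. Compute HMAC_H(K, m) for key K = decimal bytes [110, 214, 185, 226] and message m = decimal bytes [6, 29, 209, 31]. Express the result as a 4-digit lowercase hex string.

Key decimal bytes [110, 214, 185, 226] = 6e d6 b9 e2 is 4 bytes ≤ B = 7; zero-pad to 7 bytes: K' = 6e d6 b9 e2 00 00 00.
K' ⊕ ipad = 58 e0 8f d4 36 36 36.  K' ⊕ opad = 32 8a e5 be 5c 5c 5c.
Inner input = (K'⊕ipad) ∥ m = 58 e0 8f d4 36 36 36 ∥ 06 1d d1 1f.
Inner hash: sum = 88+224+143+212+54+54+54+6+29+209+31 = 1104 → 04 50.
Outer input = (K'⊕opad) ∥ inner = 32 8a e5 be 5c 5c 5c ∥ 04 50.
Outer hash (tag): sum = 50+138+229+190+92+92+92+4+80 = 967 → 03 c7.

03c7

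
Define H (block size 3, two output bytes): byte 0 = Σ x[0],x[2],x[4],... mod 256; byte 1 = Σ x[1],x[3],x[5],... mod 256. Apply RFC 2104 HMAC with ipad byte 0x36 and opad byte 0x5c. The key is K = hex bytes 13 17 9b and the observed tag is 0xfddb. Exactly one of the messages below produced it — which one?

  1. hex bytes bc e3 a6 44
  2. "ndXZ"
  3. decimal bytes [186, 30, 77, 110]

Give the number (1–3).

2

Key hex bytes 13 17 9b is exactly B = 3 bytes: K' = 13 17 9b.
K' ⊕ ipad = 25 21 ad; K' ⊕ opad = 4f 4b c7.
m1: inner = H(25 21 ad bc e3 a6 44) = f9 83; tag = H(4f 4b c7 f9 83) = 9944
m2: inner = H(25 21 ad 6e 64 58 5a) = 90 e7; tag = H(4f 4b c7 90 e7) = fddb ← matches
m3: inner = H(25 21 ad ba 1e 4d 6e) = 5e 28; tag = H(4f 4b c7 5e 28) = 3ea9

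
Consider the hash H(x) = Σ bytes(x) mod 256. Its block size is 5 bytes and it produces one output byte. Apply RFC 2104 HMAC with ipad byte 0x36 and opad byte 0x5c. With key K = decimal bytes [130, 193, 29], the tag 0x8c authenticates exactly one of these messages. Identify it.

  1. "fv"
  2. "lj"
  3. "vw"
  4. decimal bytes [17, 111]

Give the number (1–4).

Key decimal bytes [130, 193, 29] = 82 c1 1d is 3 bytes ≤ B = 5; zero-pad to 5 bytes: K' = 82 c1 1d 00 00.
K' ⊕ ipad = b4 f7 2b 36 36; K' ⊕ opad = de 9d 41 5c 5c.
m1: inner = H(b4 f7 2b 36 36 66 76) = 1e; tag = H(de 9d 41 5c 5c 1e) = 92
m2: inner = H(b4 f7 2b 36 36 6c 6a) = 18; tag = H(de 9d 41 5c 5c 18) = 8c ← matches
m3: inner = H(b4 f7 2b 36 36 76 77) = 2f; tag = H(de 9d 41 5c 5c 2f) = a3
m4: inner = H(b4 f7 2b 36 36 11 6f) = c2; tag = H(de 9d 41 5c 5c c2) = 36

2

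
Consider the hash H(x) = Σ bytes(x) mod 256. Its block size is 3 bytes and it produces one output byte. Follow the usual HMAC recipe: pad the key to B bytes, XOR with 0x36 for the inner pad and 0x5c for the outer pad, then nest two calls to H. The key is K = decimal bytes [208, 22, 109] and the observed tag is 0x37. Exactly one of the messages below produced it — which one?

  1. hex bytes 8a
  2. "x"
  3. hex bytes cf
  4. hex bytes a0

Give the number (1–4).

3

Key decimal bytes [208, 22, 109] = d0 16 6d is exactly B = 3 bytes: K' = d0 16 6d.
K' ⊕ ipad = e6 20 5b; K' ⊕ opad = 8c 4a 31.
m1: inner = H(e6 20 5b 8a) = eb; tag = H(8c 4a 31 eb) = f2
m2: inner = H(e6 20 5b 78) = d9; tag = H(8c 4a 31 d9) = e0
m3: inner = H(e6 20 5b cf) = 30; tag = H(8c 4a 31 30) = 37 ← matches
m4: inner = H(e6 20 5b a0) = 01; tag = H(8c 4a 31 01) = 08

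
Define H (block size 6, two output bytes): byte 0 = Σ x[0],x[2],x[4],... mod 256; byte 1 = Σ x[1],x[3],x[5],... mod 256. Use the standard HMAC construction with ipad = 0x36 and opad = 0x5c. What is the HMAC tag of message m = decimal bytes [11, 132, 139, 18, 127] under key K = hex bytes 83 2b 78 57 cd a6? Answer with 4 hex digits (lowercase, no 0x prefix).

a720

Key hex bytes 83 2b 78 57 cd a6 is exactly B = 6 bytes: K' = 83 2b 78 57 cd a6.
K' ⊕ ipad = b5 1d 4e 61 fb 90.  K' ⊕ opad = df 77 24 0b 91 fa.
Inner input = (K'⊕ipad) ∥ m = b5 1d 4e 61 fb 90 ∥ 0b 84 8b 12 7f.
Inner hash: even-index sum = 787 mod 256 = 19; odd-index sum = 420 mod 256 = 164 → 13 a4.
Outer input = (K'⊕opad) ∥ inner = df 77 24 0b 91 fa ∥ 13 a4.
Outer hash (tag): even-index sum = 423 mod 256 = 167; odd-index sum = 544 mod 256 = 32 → a7 20.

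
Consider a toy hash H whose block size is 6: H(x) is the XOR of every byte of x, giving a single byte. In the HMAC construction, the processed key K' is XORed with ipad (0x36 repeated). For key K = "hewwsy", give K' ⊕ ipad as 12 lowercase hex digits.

Key "hewwsy" = 68 65 77 77 73 79 is exactly B = 6 bytes: K' = 68 65 77 77 73 79.
XOR each byte with 0x36: 68⊕36=5e, 65⊕36=53, 77⊕36=41, 77⊕36=41, 73⊕36=45, 79⊕36=4f.

5e534141454f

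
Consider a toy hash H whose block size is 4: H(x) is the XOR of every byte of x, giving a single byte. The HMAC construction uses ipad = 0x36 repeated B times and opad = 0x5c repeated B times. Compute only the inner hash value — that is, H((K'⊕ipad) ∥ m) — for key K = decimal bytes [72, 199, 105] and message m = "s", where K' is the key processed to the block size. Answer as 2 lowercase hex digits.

95

Key decimal bytes [72, 199, 105] = 48 c7 69 is 3 bytes ≤ B = 4; zero-pad to 4 bytes: K' = 48 c7 69 00.
K' ⊕ ipad = 7e f1 5f 36.
Inner input = 7e f1 5f 36 ∥ 73.
Inner hash: XOR 7e⊕f1⊕5f⊕36⊕73 = 95.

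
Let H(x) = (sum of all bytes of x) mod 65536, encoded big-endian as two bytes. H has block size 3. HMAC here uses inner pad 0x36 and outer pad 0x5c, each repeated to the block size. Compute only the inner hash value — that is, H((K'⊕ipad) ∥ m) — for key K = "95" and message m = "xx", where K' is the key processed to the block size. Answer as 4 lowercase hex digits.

Key "95" = 39 35 is 2 bytes ≤ B = 3; zero-pad to 3 bytes: K' = 39 35 00.
K' ⊕ ipad = 0f 03 36.
Inner input = 0f 03 36 ∥ 78 78.
Inner hash: sum = 15+3+54+120+120 = 312 → 01 38.

0138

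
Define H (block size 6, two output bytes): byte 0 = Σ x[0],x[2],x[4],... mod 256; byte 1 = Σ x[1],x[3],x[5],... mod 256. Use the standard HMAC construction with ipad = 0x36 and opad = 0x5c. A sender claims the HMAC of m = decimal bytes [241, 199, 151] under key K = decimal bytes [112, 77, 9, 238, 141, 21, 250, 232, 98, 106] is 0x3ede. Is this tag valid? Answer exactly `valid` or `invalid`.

invalid

Key decimal bytes [112, 77, 9, 238, 141, 21, 250, 232, 98, 106] = 70 4d 09 ee 8d 15 fa e8 62 6a is 10 bytes > B = 6, so hash it first: H(key) = 62 a2, then zero-pad to 6 bytes: K' = 62 a2 00 00 00 00.
K' ⊕ ipad = 54 94 36 36 36 36; K' ⊕ opad = 3e fe 5c 5c 5c 5c.
Inner hash: even-index sum = 584 mod 256 = 72; odd-index sum = 455 mod 256 = 199 → 48 c7.
Outer hash (recomputed tag): even-index sum = 318 mod 256 = 62; odd-index sum = 637 mod 256 = 125 → 3e 7d.
Recomputed tag = 3e7d; claimed = 3ede → mismatch.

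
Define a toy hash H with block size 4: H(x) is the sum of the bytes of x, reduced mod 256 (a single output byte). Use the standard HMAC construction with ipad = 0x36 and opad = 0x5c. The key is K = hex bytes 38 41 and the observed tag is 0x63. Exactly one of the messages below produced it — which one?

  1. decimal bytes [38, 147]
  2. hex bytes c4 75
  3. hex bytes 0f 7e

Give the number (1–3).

2

Key hex bytes 38 41 is 2 bytes ≤ B = 4; zero-pad to 4 bytes: K' = 38 41 00 00.
K' ⊕ ipad = 0e 77 36 36; K' ⊕ opad = 64 1d 5c 5c.
m1: inner = H(0e 77 36 36 26 93) = aa; tag = H(64 1d 5c 5c aa) = e3
m2: inner = H(0e 77 36 36 c4 75) = 2a; tag = H(64 1d 5c 5c 2a) = 63 ← matches
m3: inner = H(0e 77 36 36 0f 7e) = 7e; tag = H(64 1d 5c 5c 7e) = b7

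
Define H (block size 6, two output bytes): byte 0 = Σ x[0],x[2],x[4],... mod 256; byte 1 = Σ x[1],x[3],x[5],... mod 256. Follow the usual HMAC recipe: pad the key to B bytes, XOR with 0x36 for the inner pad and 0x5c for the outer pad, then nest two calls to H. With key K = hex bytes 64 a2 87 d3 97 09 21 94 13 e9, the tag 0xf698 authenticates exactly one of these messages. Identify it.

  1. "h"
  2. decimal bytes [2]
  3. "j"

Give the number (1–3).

1

Key hex bytes 64 a2 87 d3 97 09 21 94 13 e9 is 10 bytes > B = 6, so hash it first: H(key) = b6 fb, then zero-pad to 6 bytes: K' = b6 fb 00 00 00 00.
K' ⊕ ipad = 80 cd 36 36 36 36; K' ⊕ opad = ea a7 5c 5c 5c 5c.
m1: inner = H(80 cd 36 36 36 36 68) = 54 39; tag = H(ea a7 5c 5c 5c 5c 54 39) = f698 ← matches
m2: inner = H(80 cd 36 36 36 36 02) = ee 39; tag = H(ea a7 5c 5c 5c 5c ee 39) = 9098
m3: inner = H(80 cd 36 36 36 36 6a) = 56 39; tag = H(ea a7 5c 5c 5c 5c 56 39) = f898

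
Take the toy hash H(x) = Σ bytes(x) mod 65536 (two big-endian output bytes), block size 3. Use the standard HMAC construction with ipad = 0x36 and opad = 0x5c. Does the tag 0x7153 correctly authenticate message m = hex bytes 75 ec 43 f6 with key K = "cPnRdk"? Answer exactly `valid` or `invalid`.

invalid

Key "cPnRdk" = 63 50 6e 52 64 6b is 6 bytes > B = 3, so hash it first: H(key) = 02 42, then zero-pad to 3 bytes: K' = 02 42 00.
K' ⊕ ipad = 34 74 36; K' ⊕ opad = 5e 1e 5c.
Inner hash: sum = 52+116+54+117+236+67+246 = 888 → 03 78.
Outer hash (recomputed tag): sum = 94+30+92+3+120 = 339 → 01 53.
Recomputed tag = 0153; claimed = 7153 → mismatch.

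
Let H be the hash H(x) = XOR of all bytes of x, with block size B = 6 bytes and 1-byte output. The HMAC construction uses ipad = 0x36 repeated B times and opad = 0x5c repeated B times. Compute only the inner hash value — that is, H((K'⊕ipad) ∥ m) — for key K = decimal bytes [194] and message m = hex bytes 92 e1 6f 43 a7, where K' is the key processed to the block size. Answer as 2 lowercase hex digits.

Key decimal bytes [194] = c2 is 1 byte ≤ B = 6; zero-pad to 6 bytes: K' = c2 00 00 00 00 00.
K' ⊕ ipad = f4 36 36 36 36 36.
Inner input = f4 36 36 36 36 36 ∥ 92 e1 6f 43 a7.
Inner hash: XOR f4⊕36⊕36⊕36⊕36⊕36⊕92⊕e1⊕6f⊕43⊕a7 = 3a.

3a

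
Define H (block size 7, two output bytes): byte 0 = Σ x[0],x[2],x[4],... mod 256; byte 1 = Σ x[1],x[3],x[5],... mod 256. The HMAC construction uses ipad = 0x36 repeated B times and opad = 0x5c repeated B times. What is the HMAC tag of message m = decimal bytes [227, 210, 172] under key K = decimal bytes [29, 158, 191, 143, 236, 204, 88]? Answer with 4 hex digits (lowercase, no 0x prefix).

Key decimal bytes [29, 158, 191, 143, 236, 204, 88] = 1d 9e bf 8f ec cc 58 is exactly B = 7 bytes: K' = 1d 9e bf 8f ec cc 58.
K' ⊕ ipad = 2b a8 89 b9 da fa 6e.  K' ⊕ opad = 41 c2 e3 d3 b0 90 04.
Inner input = (K'⊕ipad) ∥ m = 2b a8 89 b9 da fa 6e ∥ e3 d2 ac.
Inner hash: even-index sum = 718 mod 256 = 206; odd-index sum = 1002 mod 256 = 234 → ce ea.
Outer input = (K'⊕opad) ∥ inner = 41 c2 e3 d3 b0 90 04 ∥ ce ea.
Outer hash (tag): even-index sum = 706 mod 256 = 194; odd-index sum = 755 mod 256 = 243 → c2 f3.

c2f3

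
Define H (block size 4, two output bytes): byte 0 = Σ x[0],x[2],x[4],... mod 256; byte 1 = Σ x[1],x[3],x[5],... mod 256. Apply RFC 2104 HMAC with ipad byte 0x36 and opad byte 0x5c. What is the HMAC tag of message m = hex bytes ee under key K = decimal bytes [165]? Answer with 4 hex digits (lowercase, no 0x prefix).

0c24

Key decimal bytes [165] = a5 is 1 byte ≤ B = 4; zero-pad to 4 bytes: K' = a5 00 00 00.
K' ⊕ ipad = 93 36 36 36.  K' ⊕ opad = f9 5c 5c 5c.
Inner input = (K'⊕ipad) ∥ m = 93 36 36 36 ∥ ee.
Inner hash: even-index sum = 439 mod 256 = 183; odd-index sum = 108 mod 256 = 108 → b7 6c.
Outer input = (K'⊕opad) ∥ inner = f9 5c 5c 5c ∥ b7 6c.
Outer hash (tag): even-index sum = 524 mod 256 = 12; odd-index sum = 292 mod 256 = 36 → 0c 24.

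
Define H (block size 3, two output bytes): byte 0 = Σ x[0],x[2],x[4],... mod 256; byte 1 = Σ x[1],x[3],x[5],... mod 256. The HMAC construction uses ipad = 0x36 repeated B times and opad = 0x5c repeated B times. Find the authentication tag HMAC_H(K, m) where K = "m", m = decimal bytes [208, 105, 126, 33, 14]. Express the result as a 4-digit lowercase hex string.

1f77

Key "m" = 6d is 1 byte ≤ B = 3; zero-pad to 3 bytes: K' = 6d 00 00.
K' ⊕ ipad = 5b 36 36.  K' ⊕ opad = 31 5c 5c.
Inner input = (K'⊕ipad) ∥ m = 5b 36 36 ∥ d0 69 7e 21 0e.
Inner hash: even-index sum = 283 mod 256 = 27; odd-index sum = 402 mod 256 = 146 → 1b 92.
Outer input = (K'⊕opad) ∥ inner = 31 5c 5c ∥ 1b 92.
Outer hash (tag): even-index sum = 287 mod 256 = 31; odd-index sum = 119 mod 256 = 119 → 1f 77.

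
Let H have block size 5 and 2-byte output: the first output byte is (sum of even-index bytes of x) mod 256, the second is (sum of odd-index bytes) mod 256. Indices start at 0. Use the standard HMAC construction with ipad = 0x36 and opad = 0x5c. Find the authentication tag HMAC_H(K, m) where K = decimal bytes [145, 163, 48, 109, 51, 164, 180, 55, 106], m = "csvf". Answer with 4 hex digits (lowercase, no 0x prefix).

f27c

Key decimal bytes [145, 163, 48, 109, 51, 164, 180, 55, 106] = 91 a3 30 6d 33 a4 b4 37 6a is 9 bytes > B = 5, so hash it first: H(key) = 12 eb, then zero-pad to 5 bytes: K' = 12 eb 00 00 00.
K' ⊕ ipad = 24 dd 36 36 36.  K' ⊕ opad = 4e b7 5c 5c 5c.
Inner input = (K'⊕ipad) ∥ m = 24 dd 36 36 36 ∥ 63 73 76 66.
Inner hash: even-index sum = 361 mod 256 = 105; odd-index sum = 492 mod 256 = 236 → 69 ec.
Outer input = (K'⊕opad) ∥ inner = 4e b7 5c 5c 5c ∥ 69 ec.
Outer hash (tag): even-index sum = 498 mod 256 = 242; odd-index sum = 380 mod 256 = 124 → f2 7c.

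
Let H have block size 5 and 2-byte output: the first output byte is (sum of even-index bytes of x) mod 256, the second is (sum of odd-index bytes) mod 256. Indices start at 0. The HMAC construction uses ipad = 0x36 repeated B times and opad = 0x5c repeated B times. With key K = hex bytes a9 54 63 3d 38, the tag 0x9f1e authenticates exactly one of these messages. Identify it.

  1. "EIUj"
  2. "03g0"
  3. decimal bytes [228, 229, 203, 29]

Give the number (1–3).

Key hex bytes a9 54 63 3d 38 is exactly B = 5 bytes: K' = a9 54 63 3d 38.
K' ⊕ ipad = 9f 62 55 0b 0e; K' ⊕ opad = f5 08 3f 61 64.
m1: inner = H(9f 62 55 0b 0e 45 49 55 6a) = b5 07; tag = H(f5 08 3f 61 64 b5 07) = 9f1e ← matches
m2: inner = H(9f 62 55 0b 0e 30 33 67 30) = 65 04; tag = H(f5 08 3f 61 64 65 04) = 9cce
m3: inner = H(9f 62 55 0b 0e e4 e5 cb 1d) = 04 1c; tag = H(f5 08 3f 61 64 04 1c) = b46d

1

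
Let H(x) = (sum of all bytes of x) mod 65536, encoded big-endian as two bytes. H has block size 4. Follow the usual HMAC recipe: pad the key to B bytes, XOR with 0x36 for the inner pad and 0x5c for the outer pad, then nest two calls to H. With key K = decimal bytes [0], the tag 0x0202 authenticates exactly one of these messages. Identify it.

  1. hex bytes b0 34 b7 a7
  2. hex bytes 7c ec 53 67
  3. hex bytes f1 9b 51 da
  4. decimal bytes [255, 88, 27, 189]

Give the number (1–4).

3

Key decimal bytes [0] = 00 is 1 byte ≤ B = 4; zero-pad to 4 bytes: K' = 00 00 00 00.
K' ⊕ ipad = 36 36 36 36; K' ⊕ opad = 5c 5c 5c 5c.
m1: inner = H(36 36 36 36 b0 34 b7 a7) = 03 1a; tag = H(5c 5c 5c 5c 03 1a) = 018d
m2: inner = H(36 36 36 36 7c ec 53 67) = 02 fa; tag = H(5c 5c 5c 5c 02 fa) = 026c
m3: inner = H(36 36 36 36 f1 9b 51 da) = 03 8f; tag = H(5c 5c 5c 5c 03 8f) = 0202 ← matches
m4: inner = H(36 36 36 36 ff 58 1b bd) = 03 07; tag = H(5c 5c 5c 5c 03 07) = 017a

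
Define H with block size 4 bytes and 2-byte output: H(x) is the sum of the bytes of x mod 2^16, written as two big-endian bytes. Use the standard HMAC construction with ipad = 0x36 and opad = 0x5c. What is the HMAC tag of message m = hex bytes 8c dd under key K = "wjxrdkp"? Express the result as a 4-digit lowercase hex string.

01b5

Key "wjxrdkp" = 77 6a 78 72 64 6b 70 is 7 bytes > B = 4, so hash it first: H(key) = 03 0a, then zero-pad to 4 bytes: K' = 03 0a 00 00.
K' ⊕ ipad = 35 3c 36 36.  K' ⊕ opad = 5f 56 5c 5c.
Inner input = (K'⊕ipad) ∥ m = 35 3c 36 36 ∥ 8c dd.
Inner hash: sum = 53+60+54+54+140+221 = 582 → 02 46.
Outer input = (K'⊕opad) ∥ inner = 5f 56 5c 5c ∥ 02 46.
Outer hash (tag): sum = 95+86+92+92+2+70 = 437 → 01 b5.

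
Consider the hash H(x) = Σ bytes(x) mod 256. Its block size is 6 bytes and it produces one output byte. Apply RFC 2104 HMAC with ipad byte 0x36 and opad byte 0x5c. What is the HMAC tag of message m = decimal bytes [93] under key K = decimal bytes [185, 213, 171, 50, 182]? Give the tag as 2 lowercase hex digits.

Key decimal bytes [185, 213, 171, 50, 182] = b9 d5 ab 32 b6 is 5 bytes ≤ B = 6; zero-pad to 6 bytes: K' = b9 d5 ab 32 b6 00.
K' ⊕ ipad = 8f e3 9d 04 80 36.  K' ⊕ opad = e5 89 f7 6e ea 5c.
Inner input = (K'⊕ipad) ∥ m = 8f e3 9d 04 80 36 ∥ 5d.
Inner hash: sum = 143+227+157+4+128+54+93 = 806; mod 256 = 38 → 26.
Outer input = (K'⊕opad) ∥ inner = e5 89 f7 6e ea 5c ∥ 26.
Outer hash (tag): sum = 229+137+247+110+234+92+38 = 1087; mod 256 = 63 → 3f.

3f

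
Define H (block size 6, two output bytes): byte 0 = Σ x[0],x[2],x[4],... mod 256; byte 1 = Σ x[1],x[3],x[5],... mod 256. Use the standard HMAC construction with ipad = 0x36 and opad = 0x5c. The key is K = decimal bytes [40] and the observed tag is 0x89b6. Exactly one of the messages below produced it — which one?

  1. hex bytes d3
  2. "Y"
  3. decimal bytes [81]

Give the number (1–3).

1

Key decimal bytes [40] = 28 is 1 byte ≤ B = 6; zero-pad to 6 bytes: K' = 28 00 00 00 00 00.
K' ⊕ ipad = 1e 36 36 36 36 36; K' ⊕ opad = 74 5c 5c 5c 5c 5c.
m1: inner = H(1e 36 36 36 36 36 d3) = 5d a2; tag = H(74 5c 5c 5c 5c 5c 5d a2) = 89b6 ← matches
m2: inner = H(1e 36 36 36 36 36 59) = e3 a2; tag = H(74 5c 5c 5c 5c 5c e3 a2) = 0fb6
m3: inner = H(1e 36 36 36 36 36 51) = db a2; tag = H(74 5c 5c 5c 5c 5c db a2) = 07b6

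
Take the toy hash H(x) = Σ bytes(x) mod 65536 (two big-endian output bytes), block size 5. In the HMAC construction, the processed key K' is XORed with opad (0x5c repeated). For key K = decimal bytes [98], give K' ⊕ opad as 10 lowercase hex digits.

Key decimal bytes [98] = 62 is 1 byte ≤ B = 5; zero-pad to 5 bytes: K' = 62 00 00 00 00.
XOR each byte with 0x5c: 62⊕5c=3e, 00⊕5c=5c, 00⊕5c=5c, 00⊕5c=5c, 00⊕5c=5c.

3e5c5c5c5c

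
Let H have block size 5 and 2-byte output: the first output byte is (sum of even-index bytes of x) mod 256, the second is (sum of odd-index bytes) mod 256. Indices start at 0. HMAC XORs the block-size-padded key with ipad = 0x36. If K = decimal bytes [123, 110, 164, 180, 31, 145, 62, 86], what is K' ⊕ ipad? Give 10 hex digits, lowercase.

4a3f363636

Key decimal bytes [123, 110, 164, 180, 31, 145, 62, 86] = 7b 6e a4 b4 1f 91 3e 56 is 8 bytes > B = 5, so hash it first: H(key) = 7c 09, then zero-pad to 5 bytes: K' = 7c 09 00 00 00.
XOR each byte with 0x36: 7c⊕36=4a, 09⊕36=3f, 00⊕36=36, 00⊕36=36, 00⊕36=36.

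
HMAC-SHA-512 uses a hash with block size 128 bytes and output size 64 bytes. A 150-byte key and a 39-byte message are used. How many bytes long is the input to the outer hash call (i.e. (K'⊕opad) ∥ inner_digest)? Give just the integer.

192

Key is 150 > 128 bytes, so it is hashed to 64 bytes then zero-padded to 128: |K'| = 128.
Outer input = (K'⊕opad) ∥ H(inner) → 128 + 64 = 192 bytes.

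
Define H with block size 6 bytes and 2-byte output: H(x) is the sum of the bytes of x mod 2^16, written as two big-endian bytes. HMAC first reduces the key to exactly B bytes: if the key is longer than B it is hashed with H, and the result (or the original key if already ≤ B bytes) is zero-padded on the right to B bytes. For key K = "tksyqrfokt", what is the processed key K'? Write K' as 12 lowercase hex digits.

046200000000

|K| = 10 > B = 6, so first hash the key.
H(K): sum = 116+107+115+121+113+114+102+111+107+116 = 1122 → 04 62.
Zero-pad H(K) = 04 62 to 6 bytes: K' = 04 62 00 00 00 00.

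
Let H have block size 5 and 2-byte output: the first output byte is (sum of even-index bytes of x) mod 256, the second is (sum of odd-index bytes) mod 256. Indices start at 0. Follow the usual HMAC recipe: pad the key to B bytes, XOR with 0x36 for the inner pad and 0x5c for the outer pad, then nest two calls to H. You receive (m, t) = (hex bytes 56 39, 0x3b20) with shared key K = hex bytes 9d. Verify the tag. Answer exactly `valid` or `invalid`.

Key hex bytes 9d is 1 byte ≤ B = 5; zero-pad to 5 bytes: K' = 9d 00 00 00 00.
K' ⊕ ipad = ab 36 36 36 36; K' ⊕ opad = c1 5c 5c 5c 5c.
Inner hash: even-index sum = 336 mod 256 = 80; odd-index sum = 194 mod 256 = 194 → 50 c2.
Outer hash (recomputed tag): even-index sum = 571 mod 256 = 59; odd-index sum = 264 mod 256 = 8 → 3b 08.
Recomputed tag = 3b08; claimed = 3b20 → mismatch.

invalid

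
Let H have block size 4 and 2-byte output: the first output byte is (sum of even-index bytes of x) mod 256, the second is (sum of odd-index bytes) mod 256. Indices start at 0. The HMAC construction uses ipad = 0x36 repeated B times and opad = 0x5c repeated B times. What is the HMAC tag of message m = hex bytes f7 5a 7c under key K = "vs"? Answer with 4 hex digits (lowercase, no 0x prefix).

6f60

Key "vs" = 76 73 is 2 bytes ≤ B = 4; zero-pad to 4 bytes: K' = 76 73 00 00.
K' ⊕ ipad = 40 45 36 36.  K' ⊕ opad = 2a 2f 5c 5c.
Inner input = (K'⊕ipad) ∥ m = 40 45 36 36 ∥ f7 5a 7c.
Inner hash: even-index sum = 489 mod 256 = 233; odd-index sum = 213 mod 256 = 213 → e9 d5.
Outer input = (K'⊕opad) ∥ inner = 2a 2f 5c 5c ∥ e9 d5.
Outer hash (tag): even-index sum = 367 mod 256 = 111; odd-index sum = 352 mod 256 = 96 → 6f 60.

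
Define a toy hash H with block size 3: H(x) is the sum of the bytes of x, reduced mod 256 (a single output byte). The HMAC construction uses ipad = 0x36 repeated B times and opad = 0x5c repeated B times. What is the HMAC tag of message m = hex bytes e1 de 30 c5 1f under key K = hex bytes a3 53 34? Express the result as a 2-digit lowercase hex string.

Key hex bytes a3 53 34 is exactly B = 3 bytes: K' = a3 53 34.
K' ⊕ ipad = 95 65 02.  K' ⊕ opad = ff 0f 68.
Inner input = (K'⊕ipad) ∥ m = 95 65 02 ∥ e1 de 30 c5 1f.
Inner hash: sum = 149+101+2+225+222+48+197+31 = 975; mod 256 = 207 → cf.
Outer input = (K'⊕opad) ∥ inner = ff 0f 68 ∥ cf.
Outer hash (tag): sum = 255+15+104+207 = 581; mod 256 = 69 → 45.

45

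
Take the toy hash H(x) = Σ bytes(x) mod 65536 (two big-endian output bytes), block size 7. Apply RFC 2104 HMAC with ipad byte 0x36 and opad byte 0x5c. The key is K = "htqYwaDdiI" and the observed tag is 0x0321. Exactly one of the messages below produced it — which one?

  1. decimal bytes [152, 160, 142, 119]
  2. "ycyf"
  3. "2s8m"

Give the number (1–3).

1

Key "htqYwaDdiI" = 68 74 71 59 77 61 44 64 69 49 is 10 bytes > B = 7, so hash it first: H(key) = 03 d8, then zero-pad to 7 bytes: K' = 03 d8 00 00 00 00 00.
K' ⊕ ipad = 35 ee 36 36 36 36 36; K' ⊕ opad = 5f 84 5c 5c 5c 5c 5c.
m1: inner = H(35 ee 36 36 36 36 36 98 a0 8e 77) = 04 6e; tag = H(5f 84 5c 5c 5c 5c 5c 04 6e) = 0321 ← matches
m2: inner = H(35 ee 36 36 36 36 36 79 63 79 66) = 03 ec; tag = H(5f 84 5c 5c 5c 5c 5c 03 ec) = 039e
m3: inner = H(35 ee 36 36 36 36 36 32 73 38 6d) = 03 7b; tag = H(5f 84 5c 5c 5c 5c 5c 03 7b) = 032d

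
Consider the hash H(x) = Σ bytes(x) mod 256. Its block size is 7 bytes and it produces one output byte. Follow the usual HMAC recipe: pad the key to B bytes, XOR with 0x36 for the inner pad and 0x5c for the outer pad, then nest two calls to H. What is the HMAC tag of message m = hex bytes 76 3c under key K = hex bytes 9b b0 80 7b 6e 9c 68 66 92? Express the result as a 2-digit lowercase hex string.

Key hex bytes 9b b0 80 7b 6e 9c 68 66 92 is 9 bytes > B = 7, so hash it first: H(key) = b0, then zero-pad to 7 bytes: K' = b0 00 00 00 00 00 00.
K' ⊕ ipad = 86 36 36 36 36 36 36.  K' ⊕ opad = ec 5c 5c 5c 5c 5c 5c.
Inner input = (K'⊕ipad) ∥ m = 86 36 36 36 36 36 36 ∥ 76 3c.
Inner hash: sum = 134+54+54+54+54+54+54+118+60 = 636; mod 256 = 124 → 7c.
Outer input = (K'⊕opad) ∥ inner = ec 5c 5c 5c 5c 5c 5c ∥ 7c.
Outer hash (tag): sum = 236+92+92+92+92+92+92+124 = 912; mod 256 = 144 → 90.

90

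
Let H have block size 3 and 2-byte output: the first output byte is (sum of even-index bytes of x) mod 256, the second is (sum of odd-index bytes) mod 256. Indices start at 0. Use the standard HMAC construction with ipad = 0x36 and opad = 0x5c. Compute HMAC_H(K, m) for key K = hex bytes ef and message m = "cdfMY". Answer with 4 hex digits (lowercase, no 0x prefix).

Key hex bytes ef is 1 byte ≤ B = 3; zero-pad to 3 bytes: K' = ef 00 00.
K' ⊕ ipad = d9 36 36.  K' ⊕ opad = b3 5c 5c.
Inner input = (K'⊕ipad) ∥ m = d9 36 36 ∥ 63 64 66 4d 59.
Inner hash: even-index sum = 448 mod 256 = 192; odd-index sum = 344 mod 256 = 88 → c0 58.
Outer input = (K'⊕opad) ∥ inner = b3 5c 5c ∥ c0 58.
Outer hash (tag): even-index sum = 359 mod 256 = 103; odd-index sum = 284 mod 256 = 28 → 67 1c.

671c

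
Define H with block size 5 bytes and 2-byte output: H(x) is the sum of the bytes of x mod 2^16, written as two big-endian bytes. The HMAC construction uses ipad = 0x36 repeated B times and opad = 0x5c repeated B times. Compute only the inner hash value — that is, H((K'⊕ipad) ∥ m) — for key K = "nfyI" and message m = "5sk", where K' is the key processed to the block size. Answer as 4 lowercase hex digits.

02bf

Key "nfyI" = 6e 66 79 49 is 4 bytes ≤ B = 5; zero-pad to 5 bytes: K' = 6e 66 79 49 00.
K' ⊕ ipad = 58 50 4f 7f 36.
Inner input = 58 50 4f 7f 36 ∥ 35 73 6b.
Inner hash: sum = 88+80+79+127+54+53+115+107 = 703 → 02 bf.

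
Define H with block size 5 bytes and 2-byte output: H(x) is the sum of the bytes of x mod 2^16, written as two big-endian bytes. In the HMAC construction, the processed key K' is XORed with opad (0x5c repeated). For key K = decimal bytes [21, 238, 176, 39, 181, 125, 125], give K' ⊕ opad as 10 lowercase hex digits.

Key decimal bytes [21, 238, 176, 39, 181, 125, 125] = 15 ee b0 27 b5 7d 7d is 7 bytes > B = 5, so hash it first: H(key) = 03 89, then zero-pad to 5 bytes: K' = 03 89 00 00 00.
XOR each byte with 0x5c: 03⊕5c=5f, 89⊕5c=d5, 00⊕5c=5c, 00⊕5c=5c, 00⊕5c=5c.

5fd55c5c5c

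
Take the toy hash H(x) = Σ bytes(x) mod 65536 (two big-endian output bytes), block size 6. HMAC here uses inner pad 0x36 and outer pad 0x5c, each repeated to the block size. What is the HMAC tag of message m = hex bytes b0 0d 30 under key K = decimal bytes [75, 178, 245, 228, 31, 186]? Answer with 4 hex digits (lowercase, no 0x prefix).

03cb

Key decimal bytes [75, 178, 245, 228, 31, 186] = 4b b2 f5 e4 1f ba is exactly B = 6 bytes: K' = 4b b2 f5 e4 1f ba.
K' ⊕ ipad = 7d 84 c3 d2 29 8c.  K' ⊕ opad = 17 ee a9 b8 43 e6.
Inner input = (K'⊕ipad) ∥ m = 7d 84 c3 d2 29 8c ∥ b0 0d 30.
Inner hash: sum = 125+132+195+210+41+140+176+13+48 = 1080 → 04 38.
Outer input = (K'⊕opad) ∥ inner = 17 ee a9 b8 43 e6 ∥ 04 38.
Outer hash (tag): sum = 23+238+169+184+67+230+4+56 = 971 → 03 cb.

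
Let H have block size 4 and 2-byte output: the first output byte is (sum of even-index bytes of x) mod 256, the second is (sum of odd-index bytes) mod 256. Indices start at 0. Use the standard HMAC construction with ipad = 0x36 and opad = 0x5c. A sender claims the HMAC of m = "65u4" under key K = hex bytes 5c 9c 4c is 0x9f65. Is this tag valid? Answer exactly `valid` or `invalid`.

Key hex bytes 5c 9c 4c is 3 bytes ≤ B = 4; zero-pad to 4 bytes: K' = 5c 9c 4c 00.
K' ⊕ ipad = 6a aa 7a 36; K' ⊕ opad = 00 c0 10 5c.
Inner hash: even-index sum = 399 mod 256 = 143; odd-index sum = 329 mod 256 = 73 → 8f 49.
Outer hash (recomputed tag): even-index sum = 159 mod 256 = 159; odd-index sum = 357 mod 256 = 101 → 9f 65.
Recomputed tag = 9f65; claimed = 9f65 → match.

valid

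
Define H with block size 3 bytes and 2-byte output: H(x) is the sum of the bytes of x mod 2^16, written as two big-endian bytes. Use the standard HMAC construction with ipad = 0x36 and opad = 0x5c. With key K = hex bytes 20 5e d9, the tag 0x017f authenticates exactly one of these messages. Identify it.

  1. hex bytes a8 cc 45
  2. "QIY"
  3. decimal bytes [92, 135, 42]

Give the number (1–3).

3

Key hex bytes 20 5e d9 is exactly B = 3 bytes: K' = 20 5e d9.
K' ⊕ ipad = 16 68 ef; K' ⊕ opad = 7c 02 85.
m1: inner = H(16 68 ef a8 cc 45) = 03 26; tag = H(7c 02 85 03 26) = 012c
m2: inner = H(16 68 ef 51 49 59) = 02 60; tag = H(7c 02 85 02 60) = 0165
m3: inner = H(16 68 ef 5c 87 2a) = 02 7a; tag = H(7c 02 85 02 7a) = 017f ← matches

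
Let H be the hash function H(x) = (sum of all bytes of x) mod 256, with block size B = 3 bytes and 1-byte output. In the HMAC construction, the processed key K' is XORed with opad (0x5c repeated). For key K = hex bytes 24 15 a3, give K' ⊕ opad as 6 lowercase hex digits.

7849ff

Key hex bytes 24 15 a3 is exactly B = 3 bytes: K' = 24 15 a3.
XOR each byte with 0x5c: 24⊕5c=78, 15⊕5c=49, a3⊕5c=ff.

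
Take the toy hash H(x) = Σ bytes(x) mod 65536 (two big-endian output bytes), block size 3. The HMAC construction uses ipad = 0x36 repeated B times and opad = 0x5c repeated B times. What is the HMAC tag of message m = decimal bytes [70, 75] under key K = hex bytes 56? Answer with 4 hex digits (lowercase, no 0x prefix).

0120

Key hex bytes 56 is 1 byte ≤ B = 3; zero-pad to 3 bytes: K' = 56 00 00.
K' ⊕ ipad = 60 36 36.  K' ⊕ opad = 0a 5c 5c.
Inner input = (K'⊕ipad) ∥ m = 60 36 36 ∥ 46 4b.
Inner hash: sum = 96+54+54+70+75 = 349 → 01 5d.
Outer input = (K'⊕opad) ∥ inner = 0a 5c 5c ∥ 01 5d.
Outer hash (tag): sum = 10+92+92+1+93 = 288 → 01 20.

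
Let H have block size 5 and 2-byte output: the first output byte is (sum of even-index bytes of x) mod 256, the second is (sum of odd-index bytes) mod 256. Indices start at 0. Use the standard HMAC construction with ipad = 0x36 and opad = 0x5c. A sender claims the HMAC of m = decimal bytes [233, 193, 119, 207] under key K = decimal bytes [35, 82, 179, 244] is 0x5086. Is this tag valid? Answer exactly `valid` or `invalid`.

invalid

Key decimal bytes [35, 82, 179, 244] = 23 52 b3 f4 is 4 bytes ≤ B = 5; zero-pad to 5 bytes: K' = 23 52 b3 f4 00.
K' ⊕ ipad = 15 64 85 c2 36; K' ⊕ opad = 7f 0e ef a8 5c.
Inner hash: even-index sum = 608 mod 256 = 96; odd-index sum = 646 mod 256 = 134 → 60 86.
Outer hash (recomputed tag): even-index sum = 592 mod 256 = 80; odd-index sum = 278 mod 256 = 22 → 50 16.
Recomputed tag = 5016; claimed = 5086 → mismatch.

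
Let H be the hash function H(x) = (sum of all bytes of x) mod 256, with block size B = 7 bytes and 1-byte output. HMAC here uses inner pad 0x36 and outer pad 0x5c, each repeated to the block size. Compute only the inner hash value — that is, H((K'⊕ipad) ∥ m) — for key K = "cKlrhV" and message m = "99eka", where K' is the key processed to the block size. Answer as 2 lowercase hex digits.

07

Key "cKlrhV" = 63 4b 6c 72 68 56 is 6 bytes ≤ B = 7; zero-pad to 7 bytes: K' = 63 4b 6c 72 68 56 00.
K' ⊕ ipad = 55 7d 5a 44 5e 60 36.
Inner input = 55 7d 5a 44 5e 60 36 ∥ 39 39 65 6b 61.
Inner hash: sum = 85+125+90+68+94+96+54+57+57+101+107+97 = 1031; mod 256 = 7 → 07.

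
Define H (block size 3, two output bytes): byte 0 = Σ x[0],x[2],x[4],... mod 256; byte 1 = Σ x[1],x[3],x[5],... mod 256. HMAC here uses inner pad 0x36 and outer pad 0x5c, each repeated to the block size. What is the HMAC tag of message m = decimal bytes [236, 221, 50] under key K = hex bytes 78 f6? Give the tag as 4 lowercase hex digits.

Key hex bytes 78 f6 is 2 bytes ≤ B = 3; zero-pad to 3 bytes: K' = 78 f6 00.
K' ⊕ ipad = 4e c0 36.  K' ⊕ opad = 24 aa 5c.
Inner input = (K'⊕ipad) ∥ m = 4e c0 36 ∥ ec dd 32.
Inner hash: even-index sum = 353 mod 256 = 97; odd-index sum = 478 mod 256 = 222 → 61 de.
Outer input = (K'⊕opad) ∥ inner = 24 aa 5c ∥ 61 de.
Outer hash (tag): even-index sum = 350 mod 256 = 94; odd-index sum = 267 mod 256 = 11 → 5e 0b.

5e0b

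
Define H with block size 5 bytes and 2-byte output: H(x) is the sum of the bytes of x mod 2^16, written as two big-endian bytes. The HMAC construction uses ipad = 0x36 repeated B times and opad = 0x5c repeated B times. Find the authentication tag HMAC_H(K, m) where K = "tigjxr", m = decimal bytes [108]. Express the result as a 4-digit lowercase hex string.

0327

Key "tigjxr" = 74 69 67 6a 78 72 is 6 bytes > B = 5, so hash it first: H(key) = 02 98, then zero-pad to 5 bytes: K' = 02 98 00 00 00.
K' ⊕ ipad = 34 ae 36 36 36.  K' ⊕ opad = 5e c4 5c 5c 5c.
Inner input = (K'⊕ipad) ∥ m = 34 ae 36 36 36 ∥ 6c.
Inner hash: sum = 52+174+54+54+54+108 = 496 → 01 f0.
Outer input = (K'⊕opad) ∥ inner = 5e c4 5c 5c 5c ∥ 01 f0.
Outer hash (tag): sum = 94+196+92+92+92+1+240 = 807 → 03 27.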